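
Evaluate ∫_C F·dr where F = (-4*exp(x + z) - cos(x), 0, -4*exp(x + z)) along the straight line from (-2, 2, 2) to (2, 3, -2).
-2*sin(2)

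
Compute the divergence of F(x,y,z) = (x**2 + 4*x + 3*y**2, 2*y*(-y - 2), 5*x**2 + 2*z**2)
2*x - 4*y + 4*z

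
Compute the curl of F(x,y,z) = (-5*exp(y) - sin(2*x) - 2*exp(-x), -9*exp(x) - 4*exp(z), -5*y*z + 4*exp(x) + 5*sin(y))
(-5*z + 4*exp(z) + 5*cos(y), -4*exp(x), -9*exp(x) + 5*exp(y))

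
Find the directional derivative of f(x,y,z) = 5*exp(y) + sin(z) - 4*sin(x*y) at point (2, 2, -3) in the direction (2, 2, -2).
sqrt(3)*(-cos(3) - 16*cos(4) + 5*exp(2))/3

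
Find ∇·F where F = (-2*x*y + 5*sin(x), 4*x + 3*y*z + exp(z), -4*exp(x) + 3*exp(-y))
-2*y + 3*z + 5*cos(x)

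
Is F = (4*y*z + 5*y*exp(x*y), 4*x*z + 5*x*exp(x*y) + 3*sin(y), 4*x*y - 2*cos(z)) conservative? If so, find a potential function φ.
Yes, F is conservative. φ = 4*x*y*z + 5*exp(x*y) - 2*sin(z) - 3*cos(y)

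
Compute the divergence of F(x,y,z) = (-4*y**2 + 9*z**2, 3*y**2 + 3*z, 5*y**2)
6*y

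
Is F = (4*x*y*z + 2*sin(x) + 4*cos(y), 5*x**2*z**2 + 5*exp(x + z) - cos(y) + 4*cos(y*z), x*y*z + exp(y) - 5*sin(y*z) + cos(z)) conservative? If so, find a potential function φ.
No, ∇×F = (-10*x**2*z + x*z + 4*y*sin(y*z) - 5*z*cos(y*z) + exp(y) - 5*exp(x + z), y*(4*x - z), 10*x*z**2 - 4*x*z + 5*exp(x + z) + 4*sin(y)) ≠ 0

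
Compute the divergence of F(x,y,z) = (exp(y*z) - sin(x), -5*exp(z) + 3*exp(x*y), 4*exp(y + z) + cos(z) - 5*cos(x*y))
3*x*exp(x*y) + 4*exp(y + z) - sin(z) - cos(x)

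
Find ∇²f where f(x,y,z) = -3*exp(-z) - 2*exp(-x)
-3*exp(-z) - 2*exp(-x)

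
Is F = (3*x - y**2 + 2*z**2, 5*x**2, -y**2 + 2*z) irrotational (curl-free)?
No, ∇×F = (-2*y, 4*z, 10*x + 2*y)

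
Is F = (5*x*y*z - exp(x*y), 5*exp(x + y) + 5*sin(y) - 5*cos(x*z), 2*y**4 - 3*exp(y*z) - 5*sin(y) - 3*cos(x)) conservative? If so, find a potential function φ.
No, ∇×F = (-5*x*sin(x*z) + 8*y**3 - 3*z*exp(y*z) - 5*cos(y), 5*x*y - 3*sin(x), -5*x*z + x*exp(x*y) + 5*z*sin(x*z) + 5*exp(x + y)) ≠ 0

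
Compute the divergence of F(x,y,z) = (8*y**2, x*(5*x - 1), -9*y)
0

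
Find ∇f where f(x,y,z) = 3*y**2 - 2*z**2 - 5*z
(0, 6*y, -4*z - 5)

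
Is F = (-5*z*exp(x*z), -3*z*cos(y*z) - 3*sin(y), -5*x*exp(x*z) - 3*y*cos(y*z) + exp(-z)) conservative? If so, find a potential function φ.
Yes, F is conservative. φ = -5*exp(x*z) - 3*sin(y*z) + 3*cos(y) - exp(-z)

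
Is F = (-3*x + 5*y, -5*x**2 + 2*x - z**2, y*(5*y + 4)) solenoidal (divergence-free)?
No, ∇·F = -3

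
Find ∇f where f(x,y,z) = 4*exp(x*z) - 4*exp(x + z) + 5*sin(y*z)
(4*z*exp(x*z) - 4*exp(x + z), 5*z*cos(y*z), 4*x*exp(x*z) + 5*y*cos(y*z) - 4*exp(x + z))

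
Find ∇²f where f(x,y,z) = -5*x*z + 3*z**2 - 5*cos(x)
5*cos(x) + 6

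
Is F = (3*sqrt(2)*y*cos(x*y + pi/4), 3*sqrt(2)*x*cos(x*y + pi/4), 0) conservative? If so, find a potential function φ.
Yes, F is conservative. φ = 3*sqrt(2)*sin(x*y + pi/4)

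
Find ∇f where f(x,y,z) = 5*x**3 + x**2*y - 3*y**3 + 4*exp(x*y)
(15*x**2 + 2*x*y + 4*y*exp(x*y), x**2 + 4*x*exp(x*y) - 9*y**2, 0)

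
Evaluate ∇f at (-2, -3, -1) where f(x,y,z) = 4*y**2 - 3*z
(0, -24, -3)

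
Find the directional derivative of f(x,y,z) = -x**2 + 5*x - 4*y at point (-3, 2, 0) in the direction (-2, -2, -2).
-7*sqrt(3)/3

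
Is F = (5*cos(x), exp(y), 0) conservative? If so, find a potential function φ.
Yes, F is conservative. φ = exp(y) + 5*sin(x)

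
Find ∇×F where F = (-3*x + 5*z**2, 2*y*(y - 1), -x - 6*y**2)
(-12*y, 10*z + 1, 0)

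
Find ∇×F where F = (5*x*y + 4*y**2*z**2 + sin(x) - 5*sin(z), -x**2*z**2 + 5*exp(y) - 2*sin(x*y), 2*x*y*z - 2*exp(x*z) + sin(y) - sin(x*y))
(2*x**2*z + 2*x*z - x*cos(x*y) + cos(y), 8*y**2*z - 2*y*z + y*cos(x*y) + 2*z*exp(x*z) - 5*cos(z), -2*x*z**2 - 5*x - 8*y*z**2 - 2*y*cos(x*y))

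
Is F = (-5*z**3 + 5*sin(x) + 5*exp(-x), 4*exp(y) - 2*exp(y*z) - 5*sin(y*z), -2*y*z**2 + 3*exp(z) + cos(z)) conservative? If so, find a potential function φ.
No, ∇×F = (2*y*exp(y*z) + 5*y*cos(y*z) - 2*z**2, -15*z**2, 0) ≠ 0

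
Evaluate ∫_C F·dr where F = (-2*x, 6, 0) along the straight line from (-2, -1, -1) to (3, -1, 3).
-5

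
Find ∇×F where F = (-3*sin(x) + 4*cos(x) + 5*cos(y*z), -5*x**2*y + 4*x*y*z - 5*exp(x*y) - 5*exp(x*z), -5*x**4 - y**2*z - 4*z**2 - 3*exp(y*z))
(-4*x*y + 5*x*exp(x*z) - 2*y*z - 3*z*exp(y*z), 20*x**3 - 5*y*sin(y*z), -10*x*y + 4*y*z - 5*y*exp(x*y) - 5*z*exp(x*z) + 5*z*sin(y*z))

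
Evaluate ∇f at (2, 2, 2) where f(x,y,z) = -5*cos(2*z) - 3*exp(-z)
(0, 0, 10*sin(4) + 3*exp(-2))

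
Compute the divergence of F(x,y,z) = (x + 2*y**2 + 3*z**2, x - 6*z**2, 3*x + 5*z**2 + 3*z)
10*z + 4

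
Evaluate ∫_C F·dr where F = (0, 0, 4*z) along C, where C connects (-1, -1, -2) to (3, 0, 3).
10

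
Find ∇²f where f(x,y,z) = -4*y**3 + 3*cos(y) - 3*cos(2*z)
-24*y - 3*cos(y) + 12*cos(2*z)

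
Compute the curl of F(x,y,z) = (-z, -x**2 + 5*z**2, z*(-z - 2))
(-10*z, -1, -2*x)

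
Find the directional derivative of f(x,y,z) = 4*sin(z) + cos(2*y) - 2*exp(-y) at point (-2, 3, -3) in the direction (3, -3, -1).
2*sqrt(19)*(3*exp(3)*sin(6) - 3 - 2*exp(3)*cos(3))*exp(-3)/19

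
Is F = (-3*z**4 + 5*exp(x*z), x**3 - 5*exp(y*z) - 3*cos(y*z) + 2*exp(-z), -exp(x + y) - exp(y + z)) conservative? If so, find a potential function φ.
No, ∇×F = (((5*y*exp(y*z) - 3*y*sin(y*z) - exp(x + y) - exp(y + z))*exp(z) + 2)*exp(-z), 5*x*exp(x*z) - 12*z**3 + exp(x + y), 3*x**2) ≠ 0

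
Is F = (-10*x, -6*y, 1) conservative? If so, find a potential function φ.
Yes, F is conservative. φ = -5*x**2 - 3*y**2 + z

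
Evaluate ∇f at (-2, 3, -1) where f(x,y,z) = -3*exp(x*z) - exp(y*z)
(3*exp(2), exp(-3), 3*(-1 + 2*exp(5))*exp(-3))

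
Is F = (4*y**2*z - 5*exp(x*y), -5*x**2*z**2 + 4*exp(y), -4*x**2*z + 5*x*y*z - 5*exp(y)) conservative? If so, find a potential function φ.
No, ∇×F = (10*x**2*z + 5*x*z - 5*exp(y), 8*x*z + 4*y**2 - 5*y*z, -10*x*z**2 + 5*x*exp(x*y) - 8*y*z) ≠ 0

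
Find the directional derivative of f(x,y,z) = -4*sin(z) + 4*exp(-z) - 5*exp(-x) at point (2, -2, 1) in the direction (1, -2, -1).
sqrt(6)*(5 + 4*E*(1 + E*cos(1)))*exp(-2)/6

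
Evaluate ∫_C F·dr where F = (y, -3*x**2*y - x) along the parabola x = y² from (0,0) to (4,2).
-88/3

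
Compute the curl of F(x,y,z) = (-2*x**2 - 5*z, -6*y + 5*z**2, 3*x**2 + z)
(-10*z, -6*x - 5, 0)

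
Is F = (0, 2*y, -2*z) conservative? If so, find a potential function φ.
Yes, F is conservative. φ = y**2 - z**2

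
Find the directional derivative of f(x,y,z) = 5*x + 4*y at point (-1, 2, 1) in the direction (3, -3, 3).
sqrt(3)/3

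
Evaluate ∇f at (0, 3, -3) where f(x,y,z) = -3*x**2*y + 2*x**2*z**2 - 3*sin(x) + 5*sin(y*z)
(-3, -15*cos(9), 15*cos(9))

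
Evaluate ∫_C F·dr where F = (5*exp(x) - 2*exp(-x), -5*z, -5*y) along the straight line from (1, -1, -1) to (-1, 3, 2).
-25 - 6*sinh(1)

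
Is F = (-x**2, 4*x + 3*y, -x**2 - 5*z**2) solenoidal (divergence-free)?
No, ∇·F = -2*x - 10*z + 3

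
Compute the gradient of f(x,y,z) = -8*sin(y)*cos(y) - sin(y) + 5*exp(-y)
(0, -cos(y) - 8*cos(2*y) - 5*exp(-y), 0)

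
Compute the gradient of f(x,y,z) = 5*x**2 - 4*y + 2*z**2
(10*x, -4, 4*z)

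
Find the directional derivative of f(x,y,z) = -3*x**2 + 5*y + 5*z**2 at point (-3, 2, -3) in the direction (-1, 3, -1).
27*sqrt(11)/11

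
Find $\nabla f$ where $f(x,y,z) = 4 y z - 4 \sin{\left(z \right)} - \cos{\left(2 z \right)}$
(0, 4*z, 4*y + 2*sin(2*z) - 4*cos(z))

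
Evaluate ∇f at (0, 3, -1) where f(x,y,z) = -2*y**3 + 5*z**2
(0, -54, -10)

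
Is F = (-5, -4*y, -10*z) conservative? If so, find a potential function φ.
Yes, F is conservative. φ = -5*x - 2*y**2 - 5*z**2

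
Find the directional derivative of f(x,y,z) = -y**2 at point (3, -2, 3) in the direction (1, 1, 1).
4*sqrt(3)/3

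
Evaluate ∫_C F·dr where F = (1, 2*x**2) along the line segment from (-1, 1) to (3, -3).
-44/3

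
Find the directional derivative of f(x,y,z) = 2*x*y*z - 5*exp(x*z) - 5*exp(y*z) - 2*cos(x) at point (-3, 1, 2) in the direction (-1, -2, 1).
sqrt(6)*(25 + 2*exp(6)*sin(3) + 14*exp(6) + 15*exp(8))*exp(-6)/6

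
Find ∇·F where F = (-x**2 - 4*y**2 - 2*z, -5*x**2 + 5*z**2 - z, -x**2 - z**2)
-2*x - 2*z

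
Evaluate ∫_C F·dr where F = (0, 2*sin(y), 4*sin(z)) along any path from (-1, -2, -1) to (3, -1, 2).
-2*cos(2) + 2*cos(1)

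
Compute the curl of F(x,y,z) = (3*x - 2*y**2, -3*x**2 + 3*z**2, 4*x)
(-6*z, -4, -6*x + 4*y)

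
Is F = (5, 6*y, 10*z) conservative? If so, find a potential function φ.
Yes, F is conservative. φ = 5*x + 3*y**2 + 5*z**2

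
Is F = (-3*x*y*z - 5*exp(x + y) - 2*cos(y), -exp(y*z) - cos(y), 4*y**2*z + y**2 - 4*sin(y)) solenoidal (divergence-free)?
No, ∇·F = 4*y**2 - 3*y*z - z*exp(y*z) - 5*exp(x + y) + sin(y)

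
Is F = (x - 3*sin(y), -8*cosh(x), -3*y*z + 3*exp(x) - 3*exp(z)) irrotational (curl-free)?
No, ∇×F = (-3*z, -3*exp(x), 3*cos(y) - 8*sinh(x))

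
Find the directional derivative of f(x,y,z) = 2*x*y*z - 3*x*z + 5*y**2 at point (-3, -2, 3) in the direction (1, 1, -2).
-101*sqrt(6)/6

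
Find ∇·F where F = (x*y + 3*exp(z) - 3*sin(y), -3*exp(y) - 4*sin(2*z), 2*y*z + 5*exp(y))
3*y - 3*exp(y)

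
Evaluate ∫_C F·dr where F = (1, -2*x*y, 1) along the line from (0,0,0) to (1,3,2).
-3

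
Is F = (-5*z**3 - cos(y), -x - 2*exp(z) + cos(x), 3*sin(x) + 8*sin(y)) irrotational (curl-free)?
No, ∇×F = (2*exp(z) + 8*cos(y), -15*z**2 - 3*cos(x), -sin(x) - sin(y) - 1)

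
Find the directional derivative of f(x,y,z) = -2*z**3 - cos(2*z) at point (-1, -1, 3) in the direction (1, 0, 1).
sqrt(2)*(-27 + sin(6))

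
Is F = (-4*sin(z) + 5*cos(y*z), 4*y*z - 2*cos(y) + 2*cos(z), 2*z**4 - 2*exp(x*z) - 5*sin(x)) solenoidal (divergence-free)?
No, ∇·F = -2*x*exp(x*z) + 8*z**3 + 4*z + 2*sin(y)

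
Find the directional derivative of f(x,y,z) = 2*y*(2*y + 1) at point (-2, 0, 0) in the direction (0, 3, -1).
3*sqrt(10)/5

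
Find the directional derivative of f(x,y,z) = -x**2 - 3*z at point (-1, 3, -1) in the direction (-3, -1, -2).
0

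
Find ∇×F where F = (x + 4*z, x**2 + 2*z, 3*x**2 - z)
(-2, 4 - 6*x, 2*x)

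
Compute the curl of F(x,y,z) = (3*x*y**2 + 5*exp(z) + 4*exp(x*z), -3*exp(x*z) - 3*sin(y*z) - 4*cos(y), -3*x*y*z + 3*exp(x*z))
(-3*x*z + 3*x*exp(x*z) + 3*y*cos(y*z), 4*x*exp(x*z) + 3*y*z - 3*z*exp(x*z) + 5*exp(z), -6*x*y - 3*z*exp(x*z))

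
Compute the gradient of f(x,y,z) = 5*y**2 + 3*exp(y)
(0, 10*y + 3*exp(y), 0)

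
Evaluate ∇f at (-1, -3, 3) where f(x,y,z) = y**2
(0, -6, 0)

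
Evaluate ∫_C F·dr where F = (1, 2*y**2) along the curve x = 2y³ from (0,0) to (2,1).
8/3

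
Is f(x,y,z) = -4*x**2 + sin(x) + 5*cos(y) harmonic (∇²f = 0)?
No, ∇²f = -sin(x) - 5*cos(y) - 8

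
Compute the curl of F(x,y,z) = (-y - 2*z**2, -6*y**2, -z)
(0, -4*z, 1)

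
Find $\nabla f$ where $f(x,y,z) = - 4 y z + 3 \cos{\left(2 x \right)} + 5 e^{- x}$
(-6*sin(2*x) - 5*exp(-x), -4*z, -4*y)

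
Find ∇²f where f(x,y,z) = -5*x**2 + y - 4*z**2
-18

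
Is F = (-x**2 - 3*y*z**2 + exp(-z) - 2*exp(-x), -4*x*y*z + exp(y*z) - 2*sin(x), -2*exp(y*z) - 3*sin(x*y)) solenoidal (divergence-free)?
No, ∇·F = -4*x*z - 2*x - 2*y*exp(y*z) + z*exp(y*z) + 2*exp(-x)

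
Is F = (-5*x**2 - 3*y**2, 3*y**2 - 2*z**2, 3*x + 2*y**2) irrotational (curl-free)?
No, ∇×F = (4*y + 4*z, -3, 6*y)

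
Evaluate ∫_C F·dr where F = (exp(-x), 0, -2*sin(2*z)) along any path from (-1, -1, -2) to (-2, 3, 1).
-exp(2) + cos(2) - cos(4) + E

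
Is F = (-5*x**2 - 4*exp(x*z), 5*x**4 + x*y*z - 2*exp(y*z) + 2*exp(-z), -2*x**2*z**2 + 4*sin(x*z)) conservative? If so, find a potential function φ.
No, ∇×F = (-x*y + 2*y*exp(y*z) + 2*exp(-z), 4*x*z**2 - 4*x*exp(x*z) - 4*z*cos(x*z), 20*x**3 + y*z) ≠ 0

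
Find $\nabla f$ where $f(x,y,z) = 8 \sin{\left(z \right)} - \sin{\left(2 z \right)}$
(0, 0, 8*cos(z) - 2*cos(2*z))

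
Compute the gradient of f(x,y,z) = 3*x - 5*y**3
(3, -15*y**2, 0)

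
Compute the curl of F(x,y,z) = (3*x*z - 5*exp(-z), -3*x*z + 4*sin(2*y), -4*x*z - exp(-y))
(3*x + exp(-y), 3*x + 4*z + 5*exp(-z), -3*z)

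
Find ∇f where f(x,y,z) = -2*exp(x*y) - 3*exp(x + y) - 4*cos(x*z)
(-2*y*exp(x*y) + 4*z*sin(x*z) - 3*exp(x + y), -2*x*exp(x*y) - 3*exp(x + y), 4*x*sin(x*z))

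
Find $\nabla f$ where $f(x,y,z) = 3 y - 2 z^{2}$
(0, 3, -4*z)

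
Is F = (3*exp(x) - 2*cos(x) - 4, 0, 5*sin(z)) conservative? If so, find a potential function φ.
Yes, F is conservative. φ = -4*x + 3*exp(x) - 2*sin(x) - 5*cos(z)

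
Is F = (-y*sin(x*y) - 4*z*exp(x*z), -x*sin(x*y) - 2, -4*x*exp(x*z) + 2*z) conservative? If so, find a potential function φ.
Yes, F is conservative. φ = -2*y + z**2 - 4*exp(x*z) + cos(x*y)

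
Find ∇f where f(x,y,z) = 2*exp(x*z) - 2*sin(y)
(2*z*exp(x*z), -2*cos(y), 2*x*exp(x*z))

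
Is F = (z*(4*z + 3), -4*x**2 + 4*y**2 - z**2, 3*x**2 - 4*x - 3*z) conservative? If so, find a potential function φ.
No, ∇×F = (2*z, -6*x + 8*z + 7, -8*x) ≠ 0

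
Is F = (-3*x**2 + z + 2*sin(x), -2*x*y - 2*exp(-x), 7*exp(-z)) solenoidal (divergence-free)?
No, ∇·F = -8*x + 2*cos(x) - 7*exp(-z)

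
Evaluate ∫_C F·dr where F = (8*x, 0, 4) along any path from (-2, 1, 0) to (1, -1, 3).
0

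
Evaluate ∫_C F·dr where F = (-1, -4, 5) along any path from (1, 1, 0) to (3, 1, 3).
13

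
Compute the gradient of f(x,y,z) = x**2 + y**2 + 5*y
(2*x, 2*y + 5, 0)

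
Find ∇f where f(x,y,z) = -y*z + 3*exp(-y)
(0, -z - 3*exp(-y), -y)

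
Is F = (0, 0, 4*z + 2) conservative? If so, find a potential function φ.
Yes, F is conservative. φ = 2*z*(z + 1)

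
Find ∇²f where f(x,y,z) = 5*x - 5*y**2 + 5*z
-10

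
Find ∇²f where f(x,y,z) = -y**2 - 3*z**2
-8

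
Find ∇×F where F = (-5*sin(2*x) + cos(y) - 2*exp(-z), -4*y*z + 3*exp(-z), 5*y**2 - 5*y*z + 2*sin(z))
(14*y - 5*z + 3*exp(-z), 2*exp(-z), sin(y))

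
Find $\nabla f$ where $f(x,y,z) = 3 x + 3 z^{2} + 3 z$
(3, 0, 6*z + 3)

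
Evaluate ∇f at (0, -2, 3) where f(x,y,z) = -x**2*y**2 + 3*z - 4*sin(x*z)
(-12, 0, 3)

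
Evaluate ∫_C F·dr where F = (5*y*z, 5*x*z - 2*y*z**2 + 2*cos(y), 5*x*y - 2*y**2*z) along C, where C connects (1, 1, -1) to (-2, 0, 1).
6 - 2*sin(1)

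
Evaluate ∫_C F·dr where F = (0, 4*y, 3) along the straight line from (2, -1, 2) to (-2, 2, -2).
-6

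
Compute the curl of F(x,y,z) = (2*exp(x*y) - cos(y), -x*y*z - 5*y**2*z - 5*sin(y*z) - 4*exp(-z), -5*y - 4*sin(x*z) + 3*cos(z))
(x*y + 5*y**2 + 5*y*cos(y*z) - 5 - 4*exp(-z), 4*z*cos(x*z), -2*x*exp(x*y) - y*z - sin(y))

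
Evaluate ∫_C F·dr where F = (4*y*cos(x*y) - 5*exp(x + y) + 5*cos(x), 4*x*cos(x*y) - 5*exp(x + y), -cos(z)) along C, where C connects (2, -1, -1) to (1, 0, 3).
-sin(2) - sin(3) + 4*sin(1)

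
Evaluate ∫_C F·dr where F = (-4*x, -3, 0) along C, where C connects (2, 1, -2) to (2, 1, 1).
0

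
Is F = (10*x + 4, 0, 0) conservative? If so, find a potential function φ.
Yes, F is conservative. φ = x*(5*x + 4)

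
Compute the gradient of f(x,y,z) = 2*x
(2, 0, 0)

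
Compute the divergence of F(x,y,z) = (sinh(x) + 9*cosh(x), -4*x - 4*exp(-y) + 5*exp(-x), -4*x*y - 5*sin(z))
-5*cos(z) + 9*sinh(x) + cosh(x) + 4*exp(-y)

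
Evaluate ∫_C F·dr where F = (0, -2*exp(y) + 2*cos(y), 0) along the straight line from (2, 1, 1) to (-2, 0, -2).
-2 - 2*sin(1) + 2*E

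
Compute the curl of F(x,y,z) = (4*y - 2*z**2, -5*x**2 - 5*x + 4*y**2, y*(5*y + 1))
(10*y + 1, -4*z, -10*x - 9)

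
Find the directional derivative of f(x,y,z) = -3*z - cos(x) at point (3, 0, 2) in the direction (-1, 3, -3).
sqrt(19)*(9 - sin(3))/19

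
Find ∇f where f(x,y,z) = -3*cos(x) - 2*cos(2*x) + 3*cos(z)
((8*cos(x) + 3)*sin(x), 0, -3*sin(z))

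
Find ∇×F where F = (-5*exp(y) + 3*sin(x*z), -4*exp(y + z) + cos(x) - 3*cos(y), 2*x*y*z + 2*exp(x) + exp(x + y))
(2*x*z + exp(x + y) + 4*exp(y + z), 3*x*cos(x*z) - 2*y*z - 2*exp(x) - exp(x + y), 5*exp(y) - sin(x))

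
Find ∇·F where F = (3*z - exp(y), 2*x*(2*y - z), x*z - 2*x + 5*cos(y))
5*x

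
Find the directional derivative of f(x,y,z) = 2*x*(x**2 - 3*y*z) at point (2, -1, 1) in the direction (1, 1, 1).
10*sqrt(3)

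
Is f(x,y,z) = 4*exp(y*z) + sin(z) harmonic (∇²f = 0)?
No, ∇²f = 4*y**2*exp(y*z) + 4*z**2*exp(y*z) - sin(z)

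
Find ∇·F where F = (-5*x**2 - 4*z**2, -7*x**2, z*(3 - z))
-10*x - 2*z + 3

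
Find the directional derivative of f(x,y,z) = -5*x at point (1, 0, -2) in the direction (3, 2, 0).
-15*sqrt(13)/13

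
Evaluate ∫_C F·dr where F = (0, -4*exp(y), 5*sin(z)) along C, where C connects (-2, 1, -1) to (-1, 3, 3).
-4*exp(3) + 5*cos(1) - 5*cos(3) + 4*E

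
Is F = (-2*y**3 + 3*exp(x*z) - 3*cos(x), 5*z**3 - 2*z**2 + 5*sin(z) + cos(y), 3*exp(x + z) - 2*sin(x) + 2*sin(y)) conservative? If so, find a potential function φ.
No, ∇×F = (-15*z**2 + 4*z + 2*cos(y) - 5*cos(z), 3*x*exp(x*z) - 3*exp(x + z) + 2*cos(x), 6*y**2) ≠ 0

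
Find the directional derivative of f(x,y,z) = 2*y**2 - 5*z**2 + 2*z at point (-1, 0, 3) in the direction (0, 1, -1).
14*sqrt(2)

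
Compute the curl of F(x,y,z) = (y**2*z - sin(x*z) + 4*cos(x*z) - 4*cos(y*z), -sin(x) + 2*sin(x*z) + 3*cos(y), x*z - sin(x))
(-2*x*cos(x*z), -4*x*sin(x*z) - x*cos(x*z) + y**2 + 4*y*sin(y*z) - z + cos(x), -2*y*z - 4*z*sin(y*z) + 2*z*cos(x*z) - cos(x))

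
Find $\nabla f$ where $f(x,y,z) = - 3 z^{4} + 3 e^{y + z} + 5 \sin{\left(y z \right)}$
(0, 5*z*cos(y*z) + 3*exp(y + z), 5*y*cos(y*z) - 12*z**3 + 3*exp(y + z))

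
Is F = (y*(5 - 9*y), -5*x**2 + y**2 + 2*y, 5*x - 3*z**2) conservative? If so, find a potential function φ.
No, ∇×F = (0, -5, -10*x + 18*y - 5) ≠ 0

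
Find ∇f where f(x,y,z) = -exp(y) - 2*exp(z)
(0, -exp(y), -2*exp(z))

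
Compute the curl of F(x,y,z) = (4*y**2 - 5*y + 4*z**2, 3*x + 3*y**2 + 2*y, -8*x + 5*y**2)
(10*y, 8*z + 8, 8 - 8*y)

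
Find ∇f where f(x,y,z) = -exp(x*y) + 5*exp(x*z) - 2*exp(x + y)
(-y*exp(x*y) + 5*z*exp(x*z) - 2*exp(x + y), -x*exp(x*y) - 2*exp(x + y), 5*x*exp(x*z))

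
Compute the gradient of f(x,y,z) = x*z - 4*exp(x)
(z - 4*exp(x), 0, x)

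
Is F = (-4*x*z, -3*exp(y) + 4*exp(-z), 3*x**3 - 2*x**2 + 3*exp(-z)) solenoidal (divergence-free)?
No, ∇·F = -4*z - 3*exp(y) - 3*exp(-z)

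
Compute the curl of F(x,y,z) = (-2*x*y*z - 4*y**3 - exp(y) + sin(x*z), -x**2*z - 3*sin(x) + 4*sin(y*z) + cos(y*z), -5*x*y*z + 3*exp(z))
(x**2 - 5*x*z + y*sin(y*z) - 4*y*cos(y*z), -2*x*y + x*cos(x*z) + 5*y*z, 12*y**2 + exp(y) - 3*cos(x))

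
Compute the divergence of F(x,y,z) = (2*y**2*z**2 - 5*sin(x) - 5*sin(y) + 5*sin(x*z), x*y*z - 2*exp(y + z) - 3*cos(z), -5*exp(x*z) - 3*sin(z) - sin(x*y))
x*z - 5*x*exp(x*z) + 5*z*cos(x*z) - 2*exp(y + z) - 5*cos(x) - 3*cos(z)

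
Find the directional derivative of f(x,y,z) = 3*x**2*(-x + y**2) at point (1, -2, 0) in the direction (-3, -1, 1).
-3*sqrt(11)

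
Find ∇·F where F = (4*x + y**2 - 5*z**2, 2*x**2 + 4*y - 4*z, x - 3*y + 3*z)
11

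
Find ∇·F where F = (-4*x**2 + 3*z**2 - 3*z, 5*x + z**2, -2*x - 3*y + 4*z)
4 - 8*x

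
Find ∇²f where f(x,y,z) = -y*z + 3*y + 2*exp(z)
2*exp(z)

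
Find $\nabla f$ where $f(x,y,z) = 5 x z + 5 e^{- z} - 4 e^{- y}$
(5*z, 4*exp(-y), 5*x - 5*exp(-z))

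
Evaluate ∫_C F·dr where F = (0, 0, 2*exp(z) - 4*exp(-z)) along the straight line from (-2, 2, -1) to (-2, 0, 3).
2*(-exp(2) + 2 + (-2 + exp(2))*exp(4))*exp(-3)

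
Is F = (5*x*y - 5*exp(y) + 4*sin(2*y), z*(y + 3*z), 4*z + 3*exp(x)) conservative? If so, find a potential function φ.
No, ∇×F = (-y - 6*z, -3*exp(x), -5*x + 5*exp(y) - 8*cos(2*y)) ≠ 0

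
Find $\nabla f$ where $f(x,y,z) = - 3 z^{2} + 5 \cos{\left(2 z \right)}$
(0, 0, -6*z - 10*sin(2*z))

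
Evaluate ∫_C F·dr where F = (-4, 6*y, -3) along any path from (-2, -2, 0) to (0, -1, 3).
-26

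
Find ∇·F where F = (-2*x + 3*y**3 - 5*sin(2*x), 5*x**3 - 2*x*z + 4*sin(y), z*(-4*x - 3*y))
-4*x - 3*y - 10*cos(2*x) + 4*cos(y) - 2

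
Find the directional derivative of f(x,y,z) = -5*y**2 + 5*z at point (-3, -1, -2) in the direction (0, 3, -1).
5*sqrt(10)/2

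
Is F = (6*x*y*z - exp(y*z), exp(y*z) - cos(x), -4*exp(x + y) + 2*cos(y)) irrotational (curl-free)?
No, ∇×F = (-y*exp(y*z) - 4*exp(x + y) - 2*sin(y), 6*x*y - y*exp(y*z) + 4*exp(x + y), -6*x*z + z*exp(y*z) + sin(x))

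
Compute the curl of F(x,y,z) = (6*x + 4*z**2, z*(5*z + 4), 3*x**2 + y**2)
(2*y - 10*z - 4, -6*x + 8*z, 0)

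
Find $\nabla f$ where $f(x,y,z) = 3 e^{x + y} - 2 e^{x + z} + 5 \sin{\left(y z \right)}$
(3*exp(x + y) - 2*exp(x + z), 5*z*cos(y*z) + 3*exp(x + y), 5*y*cos(y*z) - 2*exp(x + z))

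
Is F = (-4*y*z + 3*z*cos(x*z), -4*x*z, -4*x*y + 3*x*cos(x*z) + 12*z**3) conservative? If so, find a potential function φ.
Yes, F is conservative. φ = -4*x*y*z + 3*z**4 + 3*sin(x*z)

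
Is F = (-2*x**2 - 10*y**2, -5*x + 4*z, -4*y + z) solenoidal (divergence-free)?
No, ∇·F = 1 - 4*x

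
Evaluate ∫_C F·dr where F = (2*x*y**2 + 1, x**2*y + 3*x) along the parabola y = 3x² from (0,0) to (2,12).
434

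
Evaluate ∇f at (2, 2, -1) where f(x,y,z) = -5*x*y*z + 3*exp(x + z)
(3*E + 10, 10, -20 + 3*E)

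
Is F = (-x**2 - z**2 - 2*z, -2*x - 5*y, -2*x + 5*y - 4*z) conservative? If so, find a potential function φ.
No, ∇×F = (5, -2*z, -2) ≠ 0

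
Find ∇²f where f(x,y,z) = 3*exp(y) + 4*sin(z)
3*exp(y) - 4*sin(z)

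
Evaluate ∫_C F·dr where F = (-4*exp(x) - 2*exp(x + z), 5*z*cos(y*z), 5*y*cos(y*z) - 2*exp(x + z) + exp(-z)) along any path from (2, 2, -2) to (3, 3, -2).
-4*exp(3) - 2*E + 5*sin(4) - 5*sin(6) + 2 + 4*exp(2)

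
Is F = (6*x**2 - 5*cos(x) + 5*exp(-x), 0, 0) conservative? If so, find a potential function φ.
Yes, F is conservative. φ = 2*x**3 - 5*sin(x) - 5*exp(-x)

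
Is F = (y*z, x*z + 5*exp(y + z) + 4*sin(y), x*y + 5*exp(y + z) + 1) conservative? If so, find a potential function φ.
Yes, F is conservative. φ = x*y*z + z + 5*exp(y + z) - 4*cos(y)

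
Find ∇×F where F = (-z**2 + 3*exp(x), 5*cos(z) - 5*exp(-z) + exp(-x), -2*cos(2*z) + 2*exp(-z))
(5*sin(z) - 5*exp(-z), -2*z, -exp(-x))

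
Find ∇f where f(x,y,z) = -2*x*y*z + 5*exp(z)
(-2*y*z, -2*x*z, -2*x*y + 5*exp(z))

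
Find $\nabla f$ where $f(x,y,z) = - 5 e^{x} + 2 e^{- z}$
(-5*exp(x), 0, -2*exp(-z))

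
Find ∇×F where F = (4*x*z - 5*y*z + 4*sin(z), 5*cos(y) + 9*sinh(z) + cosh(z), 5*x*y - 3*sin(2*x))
(5*x - sinh(z) - 9*cosh(z), 4*x - 10*y + 6*cos(2*x) + 4*cos(z), 5*z)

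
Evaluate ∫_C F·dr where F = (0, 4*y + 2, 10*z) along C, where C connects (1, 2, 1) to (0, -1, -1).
-12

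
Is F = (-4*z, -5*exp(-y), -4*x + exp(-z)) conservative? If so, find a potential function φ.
Yes, F is conservative. φ = -4*x*z - exp(-z) + 5*exp(-y)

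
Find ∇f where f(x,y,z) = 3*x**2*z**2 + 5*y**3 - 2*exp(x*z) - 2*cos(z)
(2*z*(3*x*z - exp(x*z)), 15*y**2, 6*x**2*z - 2*x*exp(x*z) + 2*sin(z))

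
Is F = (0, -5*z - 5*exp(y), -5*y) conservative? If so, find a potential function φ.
Yes, F is conservative. φ = -5*y*z - 5*exp(y)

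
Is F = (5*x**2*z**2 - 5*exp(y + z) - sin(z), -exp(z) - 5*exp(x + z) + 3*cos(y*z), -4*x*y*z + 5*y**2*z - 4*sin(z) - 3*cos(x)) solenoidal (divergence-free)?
No, ∇·F = -4*x*y + 10*x*z**2 + 5*y**2 - 3*z*sin(y*z) - 4*cos(z)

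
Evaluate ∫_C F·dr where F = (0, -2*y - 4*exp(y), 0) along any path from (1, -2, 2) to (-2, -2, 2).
0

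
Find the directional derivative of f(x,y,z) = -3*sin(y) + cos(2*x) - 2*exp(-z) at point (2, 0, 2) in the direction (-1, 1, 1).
sqrt(3)*((-3 + 2*sin(4))*exp(2) + 2)*exp(-2)/3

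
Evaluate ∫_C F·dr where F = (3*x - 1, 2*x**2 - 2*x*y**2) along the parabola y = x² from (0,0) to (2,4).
-372/7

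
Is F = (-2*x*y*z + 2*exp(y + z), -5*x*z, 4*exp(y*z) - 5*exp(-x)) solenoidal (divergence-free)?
No, ∇·F = 2*y*(-z + 2*exp(y*z))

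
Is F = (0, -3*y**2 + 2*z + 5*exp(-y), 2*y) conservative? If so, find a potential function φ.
Yes, F is conservative. φ = -y**3 + 2*y*z - 5*exp(-y)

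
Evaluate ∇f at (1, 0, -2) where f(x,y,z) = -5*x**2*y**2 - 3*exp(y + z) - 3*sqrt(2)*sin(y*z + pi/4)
(0, 6 - 3*exp(-2), -3*exp(-2))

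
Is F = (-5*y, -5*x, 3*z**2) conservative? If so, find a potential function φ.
Yes, F is conservative. φ = -5*x*y + z**3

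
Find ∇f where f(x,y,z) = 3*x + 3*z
(3, 0, 3)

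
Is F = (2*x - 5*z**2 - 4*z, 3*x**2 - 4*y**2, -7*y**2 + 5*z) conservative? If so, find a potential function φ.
No, ∇×F = (-14*y, -10*z - 4, 6*x) ≠ 0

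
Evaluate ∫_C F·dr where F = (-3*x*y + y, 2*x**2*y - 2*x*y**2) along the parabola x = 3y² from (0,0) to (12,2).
-176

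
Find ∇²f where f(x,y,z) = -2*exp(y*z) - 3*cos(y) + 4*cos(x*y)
-4*x**2*cos(x*y) - 2*y**2*exp(y*z) - 4*y**2*cos(x*y) - 2*z**2*exp(y*z) + 3*cos(y)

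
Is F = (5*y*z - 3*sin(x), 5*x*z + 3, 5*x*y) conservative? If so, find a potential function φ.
Yes, F is conservative. φ = 5*x*y*z + 3*y + 3*cos(x)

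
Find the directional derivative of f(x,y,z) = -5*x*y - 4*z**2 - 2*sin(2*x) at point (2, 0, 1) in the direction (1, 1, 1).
sqrt(3)*(-6 - 4*cos(4)/3)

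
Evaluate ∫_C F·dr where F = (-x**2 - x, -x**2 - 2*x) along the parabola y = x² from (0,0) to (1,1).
-8/3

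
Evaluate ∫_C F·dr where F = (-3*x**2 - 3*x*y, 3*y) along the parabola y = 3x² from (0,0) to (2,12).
172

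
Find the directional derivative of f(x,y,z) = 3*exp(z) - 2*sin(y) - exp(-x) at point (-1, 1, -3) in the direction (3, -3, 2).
3*sqrt(22)*(2 + 2*exp(3)*cos(1) + exp(4))*exp(-3)/22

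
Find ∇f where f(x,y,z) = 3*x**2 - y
(6*x, -1, 0)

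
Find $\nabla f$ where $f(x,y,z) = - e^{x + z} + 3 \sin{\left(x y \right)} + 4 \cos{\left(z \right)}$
(3*y*cos(x*y) - exp(x + z), 3*x*cos(x*y), -exp(x + z) - 4*sin(z))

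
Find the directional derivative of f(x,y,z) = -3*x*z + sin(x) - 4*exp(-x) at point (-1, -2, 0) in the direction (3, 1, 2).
3*sqrt(14)*(cos(1) + 2 + 4*E)/14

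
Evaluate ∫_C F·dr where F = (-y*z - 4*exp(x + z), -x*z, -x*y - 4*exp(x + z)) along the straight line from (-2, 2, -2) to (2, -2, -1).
-4*E + 4*exp(-4) + 4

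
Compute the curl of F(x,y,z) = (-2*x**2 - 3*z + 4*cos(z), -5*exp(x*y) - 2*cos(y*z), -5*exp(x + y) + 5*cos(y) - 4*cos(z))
(-2*y*sin(y*z) - 5*exp(x + y) - 5*sin(y), 5*exp(x + y) - 4*sin(z) - 3, -5*y*exp(x*y))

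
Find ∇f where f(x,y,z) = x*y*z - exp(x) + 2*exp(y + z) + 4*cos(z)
(y*z - exp(x), x*z + 2*exp(y + z), x*y + 2*exp(y + z) - 4*sin(z))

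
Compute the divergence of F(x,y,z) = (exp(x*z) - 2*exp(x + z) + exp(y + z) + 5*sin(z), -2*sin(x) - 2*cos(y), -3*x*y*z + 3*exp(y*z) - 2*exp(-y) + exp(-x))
-3*x*y + 3*y*exp(y*z) + z*exp(x*z) - 2*exp(x + z) + 2*sin(y)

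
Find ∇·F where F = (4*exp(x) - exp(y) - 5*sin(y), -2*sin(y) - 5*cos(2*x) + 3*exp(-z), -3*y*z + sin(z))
-3*y + 4*exp(x) - 2*cos(y) + cos(z)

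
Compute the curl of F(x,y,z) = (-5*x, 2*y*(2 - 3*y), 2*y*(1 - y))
(2 - 4*y, 0, 0)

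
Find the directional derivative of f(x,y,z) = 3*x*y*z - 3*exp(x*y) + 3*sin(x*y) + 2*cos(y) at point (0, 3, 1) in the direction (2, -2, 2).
sqrt(3)*(2*sin(3) + 9)/3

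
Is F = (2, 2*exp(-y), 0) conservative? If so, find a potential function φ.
Yes, F is conservative. φ = 2*x - 2*exp(-y)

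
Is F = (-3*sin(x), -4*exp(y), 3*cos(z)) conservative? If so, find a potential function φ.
Yes, F is conservative. φ = -4*exp(y) + 3*sin(z) + 3*cos(x)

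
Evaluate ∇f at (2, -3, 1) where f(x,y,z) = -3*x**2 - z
(-12, 0, -1)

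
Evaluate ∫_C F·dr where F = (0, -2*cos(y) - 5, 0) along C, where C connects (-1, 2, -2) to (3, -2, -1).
4*sin(2) + 20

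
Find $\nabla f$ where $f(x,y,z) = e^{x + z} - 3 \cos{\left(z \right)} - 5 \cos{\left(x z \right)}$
(5*z*sin(x*z) + exp(x + z), 0, 5*x*sin(x*z) + exp(x + z) + 3*sin(z))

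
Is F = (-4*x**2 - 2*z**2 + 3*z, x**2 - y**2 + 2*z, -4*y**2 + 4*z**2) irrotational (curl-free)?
No, ∇×F = (-8*y - 2, 3 - 4*z, 2*x)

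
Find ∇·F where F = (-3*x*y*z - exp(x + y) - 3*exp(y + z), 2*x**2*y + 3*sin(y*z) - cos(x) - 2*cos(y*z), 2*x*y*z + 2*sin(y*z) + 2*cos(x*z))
2*x**2 + 2*x*y - 2*x*sin(x*z) - 3*y*z + 2*y*cos(y*z) + 2*z*sin(y*z) + 3*z*cos(y*z) - exp(x + y)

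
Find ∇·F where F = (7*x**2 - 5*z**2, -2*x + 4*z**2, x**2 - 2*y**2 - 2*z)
14*x - 2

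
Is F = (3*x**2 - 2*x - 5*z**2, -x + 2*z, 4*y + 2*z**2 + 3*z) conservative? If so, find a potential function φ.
No, ∇×F = (2, -10*z, -1) ≠ 0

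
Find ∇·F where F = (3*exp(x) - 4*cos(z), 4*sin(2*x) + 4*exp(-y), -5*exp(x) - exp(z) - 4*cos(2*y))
3*exp(x) - exp(z) - 4*exp(-y)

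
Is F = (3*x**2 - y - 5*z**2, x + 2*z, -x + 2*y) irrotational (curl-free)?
No, ∇×F = (0, 1 - 10*z, 2)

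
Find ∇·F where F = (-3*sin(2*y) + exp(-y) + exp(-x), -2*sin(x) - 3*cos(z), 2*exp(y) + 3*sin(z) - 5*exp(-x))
3*cos(z) - exp(-x)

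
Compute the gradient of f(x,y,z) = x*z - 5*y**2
(z, -10*y, x)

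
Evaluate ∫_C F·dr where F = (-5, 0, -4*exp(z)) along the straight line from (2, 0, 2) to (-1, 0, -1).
-4*exp(-1) + 15 + 4*exp(2)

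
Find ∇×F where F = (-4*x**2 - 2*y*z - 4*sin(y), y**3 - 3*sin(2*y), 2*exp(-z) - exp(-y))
(exp(-y), -2*y, 2*z + 4*cos(y))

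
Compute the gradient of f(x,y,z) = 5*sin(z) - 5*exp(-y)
(0, 5*exp(-y), 5*cos(z))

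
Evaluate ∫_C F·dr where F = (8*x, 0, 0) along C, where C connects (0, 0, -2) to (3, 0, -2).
36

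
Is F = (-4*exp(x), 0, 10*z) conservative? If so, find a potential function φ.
Yes, F is conservative. φ = 5*z**2 - 4*exp(x)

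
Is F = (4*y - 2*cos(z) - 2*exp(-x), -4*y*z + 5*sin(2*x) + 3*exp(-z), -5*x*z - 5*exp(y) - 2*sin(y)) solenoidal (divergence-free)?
No, ∇·F = -5*x - 4*z + 2*exp(-x)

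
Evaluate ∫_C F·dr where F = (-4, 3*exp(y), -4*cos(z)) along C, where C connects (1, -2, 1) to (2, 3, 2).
-4 - 4*sin(2) - 3*exp(-2) + 4*sin(1) + 3*exp(3)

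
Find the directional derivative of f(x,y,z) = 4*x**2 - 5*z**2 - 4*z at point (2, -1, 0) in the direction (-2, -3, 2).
-40*sqrt(17)/17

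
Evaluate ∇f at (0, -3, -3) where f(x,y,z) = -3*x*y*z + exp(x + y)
(-27 + exp(-3), exp(-3), 0)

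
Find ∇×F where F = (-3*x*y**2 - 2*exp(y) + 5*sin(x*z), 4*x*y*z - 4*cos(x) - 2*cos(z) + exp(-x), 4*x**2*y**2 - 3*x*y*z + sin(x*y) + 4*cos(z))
(8*x**2*y - 4*x*y - 3*x*z + x*cos(x*y) - 2*sin(z), -8*x*y**2 + 5*x*cos(x*z) + 3*y*z - y*cos(x*y), 6*x*y + 4*y*z + 2*exp(y) + 4*sin(x) - exp(-x))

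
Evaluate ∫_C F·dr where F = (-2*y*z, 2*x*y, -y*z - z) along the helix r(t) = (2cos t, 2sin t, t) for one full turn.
2*pi*(2 + 3*pi)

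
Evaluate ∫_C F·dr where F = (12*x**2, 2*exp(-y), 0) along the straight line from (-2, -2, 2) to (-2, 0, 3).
-2 + 2*exp(2)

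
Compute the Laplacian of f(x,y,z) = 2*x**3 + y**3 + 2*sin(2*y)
12*x + 6*y - 8*sin(2*y)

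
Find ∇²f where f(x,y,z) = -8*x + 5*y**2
10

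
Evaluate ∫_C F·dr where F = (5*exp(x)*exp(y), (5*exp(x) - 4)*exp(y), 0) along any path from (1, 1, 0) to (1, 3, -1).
E*(-5*E + 4 + (-4 + 5*E)*exp(2))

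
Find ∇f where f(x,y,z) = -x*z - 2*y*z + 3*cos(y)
(-z, -2*z - 3*sin(y), -x - 2*y)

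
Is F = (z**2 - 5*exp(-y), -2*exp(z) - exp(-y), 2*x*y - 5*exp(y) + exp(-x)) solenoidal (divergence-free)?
No, ∇·F = exp(-y)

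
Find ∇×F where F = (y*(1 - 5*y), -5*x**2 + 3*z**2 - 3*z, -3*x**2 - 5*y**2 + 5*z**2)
(-10*y - 6*z + 3, 6*x, -10*x + 10*y - 1)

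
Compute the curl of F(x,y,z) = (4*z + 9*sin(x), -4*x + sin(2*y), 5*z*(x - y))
(-5*z, 4 - 5*z, -4)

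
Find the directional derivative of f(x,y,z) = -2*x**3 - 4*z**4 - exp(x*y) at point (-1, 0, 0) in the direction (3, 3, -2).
-15*sqrt(22)/22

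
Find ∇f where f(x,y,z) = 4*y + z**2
(0, 4, 2*z)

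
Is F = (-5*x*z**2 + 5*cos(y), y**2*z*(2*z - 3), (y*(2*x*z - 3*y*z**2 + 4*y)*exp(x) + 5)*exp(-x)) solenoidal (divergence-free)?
No, ∇·F = 2*y*z*(2*z - 3) + 2*y*(x - 3*y*z) - 5*z**2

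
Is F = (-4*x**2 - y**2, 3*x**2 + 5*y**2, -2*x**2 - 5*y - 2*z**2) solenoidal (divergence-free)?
No, ∇·F = -8*x + 10*y - 4*z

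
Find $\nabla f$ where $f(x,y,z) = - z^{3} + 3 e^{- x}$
(-3*exp(-x), 0, -3*z**2)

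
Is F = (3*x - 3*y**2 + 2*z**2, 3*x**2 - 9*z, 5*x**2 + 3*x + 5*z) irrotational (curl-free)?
No, ∇×F = (9, -10*x + 4*z - 3, 6*x + 6*y)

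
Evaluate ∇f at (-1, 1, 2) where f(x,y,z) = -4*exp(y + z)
(0, -4*exp(3), -4*exp(3))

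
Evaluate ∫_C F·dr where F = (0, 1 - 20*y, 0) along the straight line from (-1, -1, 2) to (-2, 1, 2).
2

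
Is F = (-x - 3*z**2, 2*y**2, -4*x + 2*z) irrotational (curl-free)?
No, ∇×F = (0, 4 - 6*z, 0)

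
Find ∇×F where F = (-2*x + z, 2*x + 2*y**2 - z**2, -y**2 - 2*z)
(-2*y + 2*z, 1, 2)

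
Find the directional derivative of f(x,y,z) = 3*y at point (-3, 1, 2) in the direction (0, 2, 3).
6*sqrt(13)/13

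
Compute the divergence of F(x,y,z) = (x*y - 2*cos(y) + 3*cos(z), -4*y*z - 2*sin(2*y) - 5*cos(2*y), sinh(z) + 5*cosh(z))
y - 4*z + 10*sin(2*y) - 4*cos(2*y) + 5*sinh(z) + cosh(z)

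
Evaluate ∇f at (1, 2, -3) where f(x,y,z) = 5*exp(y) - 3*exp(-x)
(3*exp(-1), 5*exp(2), 0)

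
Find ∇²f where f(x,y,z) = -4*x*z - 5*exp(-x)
-5*exp(-x)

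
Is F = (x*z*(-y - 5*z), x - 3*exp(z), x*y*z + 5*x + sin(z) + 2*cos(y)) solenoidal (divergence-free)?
No, ∇·F = x*y - z*(y + 5*z) + cos(z)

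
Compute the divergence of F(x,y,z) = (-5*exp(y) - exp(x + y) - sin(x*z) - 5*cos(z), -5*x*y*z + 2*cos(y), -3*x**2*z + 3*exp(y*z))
-3*x**2 - 5*x*z + 3*y*exp(y*z) - z*cos(x*z) - exp(x + y) - 2*sin(y)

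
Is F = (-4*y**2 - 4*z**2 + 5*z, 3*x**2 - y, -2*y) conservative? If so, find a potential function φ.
No, ∇×F = (-2, 5 - 8*z, 6*x + 8*y) ≠ 0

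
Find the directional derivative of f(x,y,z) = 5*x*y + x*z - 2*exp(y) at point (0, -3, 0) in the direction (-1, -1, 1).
sqrt(3)*(2 + 15*exp(3))*exp(-3)/3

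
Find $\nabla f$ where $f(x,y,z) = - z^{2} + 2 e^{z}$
(0, 0, -2*z + 2*exp(z))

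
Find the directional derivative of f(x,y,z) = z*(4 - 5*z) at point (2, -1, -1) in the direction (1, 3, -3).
-42*sqrt(19)/19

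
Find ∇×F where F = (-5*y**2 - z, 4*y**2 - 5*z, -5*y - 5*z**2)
(0, -1, 10*y)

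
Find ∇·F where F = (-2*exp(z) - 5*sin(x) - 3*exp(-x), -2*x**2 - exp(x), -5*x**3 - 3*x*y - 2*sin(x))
-5*cos(x) + 3*exp(-x)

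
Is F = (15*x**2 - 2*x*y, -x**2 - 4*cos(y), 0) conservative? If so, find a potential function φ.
Yes, F is conservative. φ = 5*x**3 - x**2*y - 4*sin(y)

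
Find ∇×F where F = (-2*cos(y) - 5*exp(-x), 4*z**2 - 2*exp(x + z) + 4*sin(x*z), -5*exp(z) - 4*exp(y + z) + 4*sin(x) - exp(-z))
(-4*x*cos(x*z) - 8*z + 2*exp(x + z) - 4*exp(y + z), -4*cos(x), 4*z*cos(x*z) - 2*exp(x + z) - 2*sin(y))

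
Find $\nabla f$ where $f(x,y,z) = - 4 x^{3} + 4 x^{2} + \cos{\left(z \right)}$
(4*x*(2 - 3*x), 0, -sin(z))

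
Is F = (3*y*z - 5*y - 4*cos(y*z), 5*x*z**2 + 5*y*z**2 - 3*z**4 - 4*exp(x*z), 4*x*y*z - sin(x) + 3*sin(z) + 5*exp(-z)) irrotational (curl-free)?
No, ∇×F = (-6*x*z + 4*x*exp(x*z) - 10*y*z + 12*z**3, -4*y*z + 4*y*sin(y*z) + 3*y + cos(x), 5*z**2 - 4*z*exp(x*z) - 4*z*sin(y*z) - 3*z + 5)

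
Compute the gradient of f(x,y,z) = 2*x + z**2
(2, 0, 2*z)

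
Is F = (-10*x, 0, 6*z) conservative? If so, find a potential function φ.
Yes, F is conservative. φ = -5*x**2 + 3*z**2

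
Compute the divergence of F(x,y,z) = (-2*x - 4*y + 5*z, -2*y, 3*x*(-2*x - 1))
-4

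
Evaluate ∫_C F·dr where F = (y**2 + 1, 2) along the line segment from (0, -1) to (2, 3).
44/3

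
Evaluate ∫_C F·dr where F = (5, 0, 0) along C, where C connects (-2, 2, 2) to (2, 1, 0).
20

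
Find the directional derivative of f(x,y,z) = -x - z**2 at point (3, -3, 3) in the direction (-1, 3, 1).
-5*sqrt(11)/11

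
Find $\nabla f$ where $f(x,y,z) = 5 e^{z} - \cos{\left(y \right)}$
(0, sin(y), 5*exp(z))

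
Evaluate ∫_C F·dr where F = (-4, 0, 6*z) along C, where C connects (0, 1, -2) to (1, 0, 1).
-13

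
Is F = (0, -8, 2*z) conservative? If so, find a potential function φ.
Yes, F is conservative. φ = -8*y + z**2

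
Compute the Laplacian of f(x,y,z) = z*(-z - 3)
-2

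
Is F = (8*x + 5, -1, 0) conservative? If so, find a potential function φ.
Yes, F is conservative. φ = 4*x**2 + 5*x - y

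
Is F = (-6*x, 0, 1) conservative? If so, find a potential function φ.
Yes, F is conservative. φ = -3*x**2 + z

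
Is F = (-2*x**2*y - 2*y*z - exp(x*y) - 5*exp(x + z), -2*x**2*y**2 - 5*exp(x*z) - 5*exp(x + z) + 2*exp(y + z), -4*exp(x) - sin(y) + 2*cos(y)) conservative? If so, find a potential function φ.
No, ∇×F = (5*x*exp(x*z) + 5*exp(x + z) - 2*exp(y + z) - 2*sin(y) - cos(y), -2*y + 4*exp(x) - 5*exp(x + z), 2*x**2 - 4*x*y**2 + x*exp(x*y) - 5*z*exp(x*z) + 2*z - 5*exp(x + z)) ≠ 0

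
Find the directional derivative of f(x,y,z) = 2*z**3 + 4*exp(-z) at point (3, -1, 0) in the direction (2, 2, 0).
0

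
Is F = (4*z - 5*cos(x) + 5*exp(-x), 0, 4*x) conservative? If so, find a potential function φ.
Yes, F is conservative. φ = 4*x*z - 5*sin(x) - 5*exp(-x)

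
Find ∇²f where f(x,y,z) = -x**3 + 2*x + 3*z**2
6 - 6*x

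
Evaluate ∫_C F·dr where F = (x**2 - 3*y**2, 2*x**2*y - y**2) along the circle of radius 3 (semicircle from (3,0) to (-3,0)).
90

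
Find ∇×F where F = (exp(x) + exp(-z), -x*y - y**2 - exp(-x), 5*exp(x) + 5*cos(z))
(0, -5*exp(x) - exp(-z), -y + exp(-x))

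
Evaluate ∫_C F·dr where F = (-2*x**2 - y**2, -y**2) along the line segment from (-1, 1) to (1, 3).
-56/3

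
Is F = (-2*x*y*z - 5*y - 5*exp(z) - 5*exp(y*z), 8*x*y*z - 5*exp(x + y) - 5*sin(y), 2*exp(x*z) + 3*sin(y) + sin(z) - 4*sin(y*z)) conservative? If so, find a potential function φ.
No, ∇×F = (-8*x*y - 4*z*cos(y*z) + 3*cos(y), -2*x*y - 5*y*exp(y*z) - 2*z*exp(x*z) - 5*exp(z), 2*x*z + 8*y*z + 5*z*exp(y*z) - 5*exp(x + y) + 5) ≠ 0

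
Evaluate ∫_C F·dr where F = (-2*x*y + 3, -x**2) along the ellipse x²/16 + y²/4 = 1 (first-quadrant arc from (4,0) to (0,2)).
-12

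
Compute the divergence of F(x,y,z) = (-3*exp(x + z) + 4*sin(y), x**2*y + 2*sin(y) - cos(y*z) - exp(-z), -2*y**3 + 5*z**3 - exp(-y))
x**2 + 15*z**2 + z*sin(y*z) - 3*exp(x + z) + 2*cos(y)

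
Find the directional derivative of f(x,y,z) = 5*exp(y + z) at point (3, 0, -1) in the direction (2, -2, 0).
-5*sqrt(2)*exp(-1)/2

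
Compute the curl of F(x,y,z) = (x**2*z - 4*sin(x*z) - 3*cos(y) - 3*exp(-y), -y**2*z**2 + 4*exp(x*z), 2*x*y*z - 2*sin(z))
(2*x*z - 4*x*exp(x*z) + 2*y**2*z, x**2 - 4*x*cos(x*z) - 2*y*z, 4*z*exp(x*z) - 3*sin(y) - 3*exp(-y))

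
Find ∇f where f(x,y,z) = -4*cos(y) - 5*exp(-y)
(0, 4*sin(y) + 5*exp(-y), 0)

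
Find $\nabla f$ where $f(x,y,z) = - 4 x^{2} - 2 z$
(-8*x, 0, -2)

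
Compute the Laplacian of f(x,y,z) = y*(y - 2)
2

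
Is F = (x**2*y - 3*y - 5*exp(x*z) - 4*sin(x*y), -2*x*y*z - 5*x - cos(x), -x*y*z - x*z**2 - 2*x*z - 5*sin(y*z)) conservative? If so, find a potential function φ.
No, ∇×F = (2*x*y - x*z - 5*z*cos(y*z), -5*x*exp(x*z) + y*z + z**2 + 2*z, -x**2 + 4*x*cos(x*y) - 2*y*z + sin(x) - 2) ≠ 0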